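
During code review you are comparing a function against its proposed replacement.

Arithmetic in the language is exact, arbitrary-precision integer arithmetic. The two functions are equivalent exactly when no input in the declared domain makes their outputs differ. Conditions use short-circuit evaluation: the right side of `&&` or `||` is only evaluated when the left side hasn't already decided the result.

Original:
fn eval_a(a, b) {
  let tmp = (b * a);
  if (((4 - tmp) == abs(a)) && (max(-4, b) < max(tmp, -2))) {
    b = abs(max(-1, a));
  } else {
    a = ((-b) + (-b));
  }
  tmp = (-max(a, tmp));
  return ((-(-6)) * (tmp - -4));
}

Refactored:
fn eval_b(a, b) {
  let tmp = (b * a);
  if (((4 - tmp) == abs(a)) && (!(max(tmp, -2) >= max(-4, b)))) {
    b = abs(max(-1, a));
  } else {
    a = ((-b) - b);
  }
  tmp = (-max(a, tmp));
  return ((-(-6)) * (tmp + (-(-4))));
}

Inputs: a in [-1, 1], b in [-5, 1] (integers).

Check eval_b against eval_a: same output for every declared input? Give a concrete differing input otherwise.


The rewrite breaks on a=-1, b=-3, where the results are 6 and -12.
eval_a: tmp := 3 | (((4 - tmp) == abs(a)) && (max(-4, b) < max(tmp, -2))): true | b := 1 | tmp := -3 | result 6
eval_b: tmp := 3 | (((4 - tmp) == abs(a)) && (!(max(tmp, -2) >= max(-4, b)))): false | a := 6 | tmp := -6 | result -12
verdict: not equivalent; witness: a=-1, b=-3


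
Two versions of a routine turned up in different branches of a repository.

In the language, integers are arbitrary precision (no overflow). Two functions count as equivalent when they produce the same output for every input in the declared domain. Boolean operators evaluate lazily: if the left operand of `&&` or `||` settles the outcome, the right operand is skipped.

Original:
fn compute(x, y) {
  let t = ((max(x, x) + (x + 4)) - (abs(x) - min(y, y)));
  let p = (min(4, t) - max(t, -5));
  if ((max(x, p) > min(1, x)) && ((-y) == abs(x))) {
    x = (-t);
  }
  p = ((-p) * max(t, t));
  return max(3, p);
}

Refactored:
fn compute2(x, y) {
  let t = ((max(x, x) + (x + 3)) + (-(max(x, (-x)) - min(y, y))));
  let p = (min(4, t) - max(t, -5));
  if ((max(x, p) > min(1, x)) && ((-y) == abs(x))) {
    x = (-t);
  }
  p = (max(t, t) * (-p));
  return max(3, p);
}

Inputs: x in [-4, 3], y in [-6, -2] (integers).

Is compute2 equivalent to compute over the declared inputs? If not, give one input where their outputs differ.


The rewrite breaks on x=3, y=-2, where the results are 5 and 3.
compute: t becomes 5; next p becomes -1; next ((max(x, p) > min(1, x)) && ((-y) == abs(x))) evaluates to false; next p becomes 5; next final value 5
compute2: t becomes 4; next p becomes 0; next ((max(x, p) > min(1, x)) && ((-y) == abs(x))) evaluates to false; next p becomes 0; next final value 3
verdict: not equivalent; witness: x=3, y=-2


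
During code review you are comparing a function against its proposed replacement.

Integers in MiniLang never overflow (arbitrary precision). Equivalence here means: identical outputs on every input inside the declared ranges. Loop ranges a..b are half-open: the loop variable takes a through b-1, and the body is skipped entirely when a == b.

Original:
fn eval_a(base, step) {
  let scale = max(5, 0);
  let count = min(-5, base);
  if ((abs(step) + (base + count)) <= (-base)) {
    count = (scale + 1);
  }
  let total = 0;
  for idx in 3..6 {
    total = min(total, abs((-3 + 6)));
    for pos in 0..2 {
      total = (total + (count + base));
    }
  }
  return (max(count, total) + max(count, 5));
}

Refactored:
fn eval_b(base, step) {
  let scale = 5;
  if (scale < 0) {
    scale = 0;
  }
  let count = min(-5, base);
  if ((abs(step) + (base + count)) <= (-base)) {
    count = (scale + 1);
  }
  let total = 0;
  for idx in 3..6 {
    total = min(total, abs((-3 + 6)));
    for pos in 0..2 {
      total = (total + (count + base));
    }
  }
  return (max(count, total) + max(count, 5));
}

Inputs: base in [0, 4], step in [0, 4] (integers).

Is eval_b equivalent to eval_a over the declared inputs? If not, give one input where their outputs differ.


This is a faithful refactor — statement counts differ; also branching structure differs; also min/max/abs usage differs; also comparison usage differs; also constant usage differs, but the computed results match everywhere.
Tracing base=2, step=1: eval_a: scale becomes 5; next count becomes -5; next ((abs(step) + (base + count)) <= (-base)) evaluates to true; next count becomes 6; next total becomes 0; next at idx=3:; next total becomes 0; next at pos=0:; next total becomes 8; next at pos=1:; next total becomes 16; next at idx=4:; next total becomes 3; next at pos=0:; next total becomes 11; next at pos=1:; next total becomes 19; next at idx=5:; next total becomes 3; next at pos=0:; next total becomes 11; next at pos=1:; next total becomes 19; next final value 25 | eval_b: scale becomes 5; next (scale < 0) evaluates to false; next count becomes -5; next ((abs(step) + (base + count)) <= (-base)) evaluates to true; next count becomes 6; next total becomes 0; next at idx=3:; next total becomes 0; next at pos=0:; next total becomes 8; next at pos=1:; next total becomes 16; next at idx=4:; next total becomes 3; next at pos=0:; next total becomes 11; next at pos=1:; next total becomes 19; next at idx=5:; next total becomes 3; next at pos=0:; next total becomes 11; next at pos=1:; next total becomes 19; next final value 25 — matching result 25.
Sweeping the whole domain (25 inputs) finds no disagreement.
verdict: equivalent


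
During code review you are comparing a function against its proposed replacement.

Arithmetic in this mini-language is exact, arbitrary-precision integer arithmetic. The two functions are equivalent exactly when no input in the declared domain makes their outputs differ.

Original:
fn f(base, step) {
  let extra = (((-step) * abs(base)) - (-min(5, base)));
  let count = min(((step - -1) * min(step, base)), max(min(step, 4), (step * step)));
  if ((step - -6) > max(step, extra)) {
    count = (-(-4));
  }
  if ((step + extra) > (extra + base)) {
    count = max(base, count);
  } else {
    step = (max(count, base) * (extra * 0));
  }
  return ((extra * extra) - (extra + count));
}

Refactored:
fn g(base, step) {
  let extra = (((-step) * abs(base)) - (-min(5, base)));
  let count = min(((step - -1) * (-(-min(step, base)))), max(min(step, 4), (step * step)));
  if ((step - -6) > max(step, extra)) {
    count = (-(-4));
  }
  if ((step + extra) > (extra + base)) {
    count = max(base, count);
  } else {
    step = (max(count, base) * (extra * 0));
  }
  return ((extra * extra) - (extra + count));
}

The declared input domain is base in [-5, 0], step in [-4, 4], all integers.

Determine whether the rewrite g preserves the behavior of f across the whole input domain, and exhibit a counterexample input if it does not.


Reading the diff, among the changes: same computation, different form.
One worked example (base=-4, step=-1) — f: extra becomes 0; next count becomes 0; next ((step - -6) > max(step, extra)) evaluates to true; next count becomes 4; next ((step + extra) > (extra + base)) evaluates to true; next count becomes 4; next final value -4; g: extra becomes 0; next count becomes 0; next ((step - -6) > max(step, extra)) evaluates to true; next count becomes 4; next ((step + extra) > (extra + base)) evaluates to true; next count becomes 4; next final value -4; agreement on -4.
Checked all 54 inputs in the declared domain: the outputs agree on every one.
verdict: equivalent


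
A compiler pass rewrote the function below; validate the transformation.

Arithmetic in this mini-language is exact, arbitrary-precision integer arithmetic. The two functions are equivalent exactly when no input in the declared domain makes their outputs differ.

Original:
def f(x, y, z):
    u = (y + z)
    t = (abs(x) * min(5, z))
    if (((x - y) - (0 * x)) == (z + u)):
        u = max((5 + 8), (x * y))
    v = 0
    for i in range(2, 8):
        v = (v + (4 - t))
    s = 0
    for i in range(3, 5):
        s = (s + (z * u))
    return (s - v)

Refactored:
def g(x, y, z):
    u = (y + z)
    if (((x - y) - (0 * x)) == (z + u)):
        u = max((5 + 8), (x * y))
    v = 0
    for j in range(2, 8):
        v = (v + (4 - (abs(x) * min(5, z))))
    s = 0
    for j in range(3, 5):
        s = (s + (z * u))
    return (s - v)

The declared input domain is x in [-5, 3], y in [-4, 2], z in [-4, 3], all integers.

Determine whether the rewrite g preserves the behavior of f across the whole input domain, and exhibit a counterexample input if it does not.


The two are interchangeable: statement counts differ, plus local variable names differ, and every declared input agrees.
One worked example (x=-3, y=0, z=3) — f: u becomes 3; next t becomes 9; next (((x - y) - (0 * x)) == (z + u)) evaluates to false; next v becomes 0; next at i=2:; next v becomes -5; next at i=3:; next v becomes -10; next at i=4:; next v becomes -15; next at i=5:; next v becomes -20; next at i=6:; next v becomes -25; next at i=7:; next v becomes -30; next s becomes 0; next at i=3:; next s becomes 9; next at i=4:; next s becomes 18; next final value 48; g: u becomes 3; next (((x - y) - (0 * x)) == (z + u)) evaluates to false; next v becomes 0; next at j=2:; next v becomes -5; next at j=3:; next v becomes -10; next at j=4:; next v becomes -15; next at j=5:; next v becomes -20; next at j=6:; next v becomes -25; next at j=7:; next v becomes -30; next s becomes 0; next at j=3:; next s becomes 9; next at j=4:; next s becomes 18; next final value 48; agreement on 48.
Sweeping the whole domain (504 inputs) finds no disagreement.
verdict: equivalent


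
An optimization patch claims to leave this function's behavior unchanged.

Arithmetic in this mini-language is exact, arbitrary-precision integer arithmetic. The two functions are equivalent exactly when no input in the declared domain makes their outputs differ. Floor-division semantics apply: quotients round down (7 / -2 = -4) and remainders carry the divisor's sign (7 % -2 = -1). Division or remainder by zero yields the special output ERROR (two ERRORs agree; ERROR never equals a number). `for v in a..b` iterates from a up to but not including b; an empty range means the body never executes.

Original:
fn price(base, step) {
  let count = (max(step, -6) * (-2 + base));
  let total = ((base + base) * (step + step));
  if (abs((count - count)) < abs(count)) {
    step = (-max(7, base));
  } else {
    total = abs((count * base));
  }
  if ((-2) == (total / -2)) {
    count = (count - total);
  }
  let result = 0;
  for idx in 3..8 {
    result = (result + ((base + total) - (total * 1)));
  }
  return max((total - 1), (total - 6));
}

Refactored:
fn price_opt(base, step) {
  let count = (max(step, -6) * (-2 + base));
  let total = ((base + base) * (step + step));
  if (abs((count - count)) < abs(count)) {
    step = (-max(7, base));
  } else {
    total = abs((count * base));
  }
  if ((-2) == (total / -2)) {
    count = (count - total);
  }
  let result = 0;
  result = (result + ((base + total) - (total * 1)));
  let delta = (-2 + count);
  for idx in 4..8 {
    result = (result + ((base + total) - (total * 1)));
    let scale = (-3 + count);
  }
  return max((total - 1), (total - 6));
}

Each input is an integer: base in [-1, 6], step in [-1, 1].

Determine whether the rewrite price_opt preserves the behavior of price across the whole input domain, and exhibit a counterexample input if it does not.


The suspicious-looking change has no observable effect anywhere in the declared ranges.
One worked example (base=-1, step=0) — price: count becomes 0; next total becomes 0; next (abs((count - count)) < abs(count)) evaluates to false; next total becomes 0; next ((-2) == (total / -2)) evaluates to false; next result becomes 0; next at idx=3:; next result becomes -1; next at idx=4:; next result becomes -2; next at idx=5:; next result becomes -3; next at idx=6:; next result becomes -4; next at idx=7:; next result becomes -5; next final value -1; price_opt: count becomes 0; next total becomes 0; next (abs((count - count)) < abs(count)) evaluates to false; next total becomes 0; next ((-2) == (total / -2)) evaluates to false; next result becomes 0; next result becomes -1; next delta becomes -2; next at idx=4:; next result becomes -2; next scale becomes -3; next at idx=5:; next result becomes -3; next scale becomes -3; next at idx=6:; next result becomes -4; next scale becomes -3; next at idx=7:; next result becomes -5; next scale becomes -3; next final value -1; agreement on -1.
Every one of the 24 inputs gives matching results.
verdict: equivalent


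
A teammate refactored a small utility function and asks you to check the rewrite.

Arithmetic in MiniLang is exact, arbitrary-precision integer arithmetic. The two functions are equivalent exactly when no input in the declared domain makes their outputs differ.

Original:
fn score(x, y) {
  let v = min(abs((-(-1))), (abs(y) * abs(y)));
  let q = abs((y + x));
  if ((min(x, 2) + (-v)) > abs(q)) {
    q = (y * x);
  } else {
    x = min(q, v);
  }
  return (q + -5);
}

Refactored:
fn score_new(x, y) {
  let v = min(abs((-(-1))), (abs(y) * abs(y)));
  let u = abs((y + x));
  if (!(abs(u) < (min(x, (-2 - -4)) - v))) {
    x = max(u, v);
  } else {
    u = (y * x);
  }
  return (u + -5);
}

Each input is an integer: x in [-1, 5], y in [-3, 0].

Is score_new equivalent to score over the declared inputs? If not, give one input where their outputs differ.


One difference looks behavioral, but it never changes the outcome for any declared input.
Spot check at x=0, y=-1 — score: v = 1; q = 1; ((min(x, 2) + (-v)) > abs(q)) -> false; x = 1; return -4. score_new: v = 1; u = 1; (!(abs(u) < (min(x, (-2 - -4)) - v))) -> true; x = 1; return -4. Both give -4.
Across all 28 domain points the two functions coincide.
verdict: equivalent


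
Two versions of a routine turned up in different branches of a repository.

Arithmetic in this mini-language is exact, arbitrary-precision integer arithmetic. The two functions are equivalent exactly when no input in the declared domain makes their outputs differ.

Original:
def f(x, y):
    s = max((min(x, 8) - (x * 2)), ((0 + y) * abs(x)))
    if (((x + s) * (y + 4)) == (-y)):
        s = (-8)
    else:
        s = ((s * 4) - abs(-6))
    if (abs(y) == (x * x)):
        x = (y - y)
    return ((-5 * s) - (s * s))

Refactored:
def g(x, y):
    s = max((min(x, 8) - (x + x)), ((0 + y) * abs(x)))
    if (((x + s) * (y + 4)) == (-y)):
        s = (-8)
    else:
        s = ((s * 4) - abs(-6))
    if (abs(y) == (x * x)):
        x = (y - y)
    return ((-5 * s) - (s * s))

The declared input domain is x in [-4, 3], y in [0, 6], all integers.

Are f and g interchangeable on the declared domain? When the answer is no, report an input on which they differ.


The two versions differ — the changes include arithmetic usage differs; also constant usage differs.
Spot check at x=-1, y=4 — f: s becomes 4; next (((x + s) * (y + 4)) == (-y)) evaluates to false; next s becomes 10; next (abs(y) == (x * x)) evaluates to false; next final value -150. g: s becomes 4; next (((x + s) * (y + 4)) == (-y)) evaluates to false; next s becomes 10; next (abs(y) == (x * x)) evaluates to false; next final value -150. Both give -150.
An exhaustive pass over the 56 declared inputs shows identical outputs.
verdict: equivalent


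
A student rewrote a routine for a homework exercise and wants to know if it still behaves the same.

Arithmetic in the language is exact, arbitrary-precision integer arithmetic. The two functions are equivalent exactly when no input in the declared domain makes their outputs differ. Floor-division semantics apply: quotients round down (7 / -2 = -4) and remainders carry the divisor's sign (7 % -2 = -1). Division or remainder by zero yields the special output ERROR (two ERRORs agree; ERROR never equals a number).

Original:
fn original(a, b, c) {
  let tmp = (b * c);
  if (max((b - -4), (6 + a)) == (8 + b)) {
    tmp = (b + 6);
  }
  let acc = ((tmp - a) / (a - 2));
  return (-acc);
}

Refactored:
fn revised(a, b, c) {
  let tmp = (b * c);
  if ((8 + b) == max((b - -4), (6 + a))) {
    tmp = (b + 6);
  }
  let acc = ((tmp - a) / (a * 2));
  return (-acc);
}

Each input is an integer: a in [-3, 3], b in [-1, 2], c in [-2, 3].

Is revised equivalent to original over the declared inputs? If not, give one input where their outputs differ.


Evaluate both at a=-3, b=1, c=3.
original: tmp = 3; (max((b - -4), (6 + a)) == (8 + b)) -> false; acc = -2; return 2
revised: tmp = 3; ((8 + b) == max((b - -4), (6 + a))) -> false; acc = -1; return 1
2 vs 1 — the two versions disagree here.
verdict: not equivalent; witness: a=-3, b=1, c=3


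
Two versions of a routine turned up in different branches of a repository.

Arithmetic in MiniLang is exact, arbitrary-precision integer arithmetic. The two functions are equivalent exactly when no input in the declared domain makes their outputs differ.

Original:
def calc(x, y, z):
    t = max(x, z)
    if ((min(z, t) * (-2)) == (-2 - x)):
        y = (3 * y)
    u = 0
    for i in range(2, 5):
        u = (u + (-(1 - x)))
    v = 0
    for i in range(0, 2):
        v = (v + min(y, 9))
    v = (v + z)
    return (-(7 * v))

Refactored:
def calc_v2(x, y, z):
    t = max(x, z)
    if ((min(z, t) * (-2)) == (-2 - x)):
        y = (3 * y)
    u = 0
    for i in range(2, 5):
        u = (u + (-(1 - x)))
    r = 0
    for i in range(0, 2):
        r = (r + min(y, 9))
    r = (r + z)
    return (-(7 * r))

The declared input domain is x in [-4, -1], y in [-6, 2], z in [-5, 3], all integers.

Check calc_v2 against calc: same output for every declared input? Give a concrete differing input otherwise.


Equivalent — the differences include local variable names differ, yet no declared input distinguishes the two.
Tracing x=-3, y=1, z=-1: calc: t=-1, then ((min(z, t) * (-2)) == (-2 - x)) is false, then u=0, then (i=2), then u=-4, then (i=3), then u=-8, then (i=4), then u=-12, then v=0, then (i=0), then v=1, then (i=1), then v=2, then v=1, then returns -7 | calc_v2: t=-1, then ((min(z, t) * (-2)) == (-2 - x)) is false, then u=0, then (i=2), then u=-4, then (i=3), then u=-8, then (i=4), then u=-12, then r=0, then (i=0), then r=1, then (i=1), then r=2, then r=1, then returns -7 — matching result -7.
Every one of the 324 inputs gives matching results.
verdict: equivalent


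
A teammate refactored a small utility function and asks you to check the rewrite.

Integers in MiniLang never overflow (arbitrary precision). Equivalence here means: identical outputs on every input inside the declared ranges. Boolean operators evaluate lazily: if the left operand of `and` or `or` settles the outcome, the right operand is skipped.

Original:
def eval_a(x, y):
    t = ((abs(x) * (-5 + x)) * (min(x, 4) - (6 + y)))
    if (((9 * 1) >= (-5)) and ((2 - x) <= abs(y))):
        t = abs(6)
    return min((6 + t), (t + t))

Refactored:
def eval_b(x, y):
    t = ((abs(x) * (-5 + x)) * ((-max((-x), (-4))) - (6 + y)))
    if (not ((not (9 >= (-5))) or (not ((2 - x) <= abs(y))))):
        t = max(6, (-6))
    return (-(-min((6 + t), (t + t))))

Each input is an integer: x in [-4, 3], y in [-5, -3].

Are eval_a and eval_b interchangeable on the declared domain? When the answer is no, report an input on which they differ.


Comparing the listings, the differences include: boolean connective usage differs, and arithmetic usage differs, and constant usage differs, and min/max/abs usage differs.
Spot check at x=3, y=-4 — eval_a: t becomes -6; next (((9 * 1) >= (-5)) and ((2 - x) <= abs(y))) evaluates to true; next t becomes 6; next final value 12. eval_b: t becomes -6; next (not ((not (9 >= (-5))) or (not ((2 - x) <= abs(y))))) evaluates to true; next t becomes 6; next final value 12. Both give 12.
An exhaustive pass over the 24 declared inputs shows identical outputs.
verdict: equivalent


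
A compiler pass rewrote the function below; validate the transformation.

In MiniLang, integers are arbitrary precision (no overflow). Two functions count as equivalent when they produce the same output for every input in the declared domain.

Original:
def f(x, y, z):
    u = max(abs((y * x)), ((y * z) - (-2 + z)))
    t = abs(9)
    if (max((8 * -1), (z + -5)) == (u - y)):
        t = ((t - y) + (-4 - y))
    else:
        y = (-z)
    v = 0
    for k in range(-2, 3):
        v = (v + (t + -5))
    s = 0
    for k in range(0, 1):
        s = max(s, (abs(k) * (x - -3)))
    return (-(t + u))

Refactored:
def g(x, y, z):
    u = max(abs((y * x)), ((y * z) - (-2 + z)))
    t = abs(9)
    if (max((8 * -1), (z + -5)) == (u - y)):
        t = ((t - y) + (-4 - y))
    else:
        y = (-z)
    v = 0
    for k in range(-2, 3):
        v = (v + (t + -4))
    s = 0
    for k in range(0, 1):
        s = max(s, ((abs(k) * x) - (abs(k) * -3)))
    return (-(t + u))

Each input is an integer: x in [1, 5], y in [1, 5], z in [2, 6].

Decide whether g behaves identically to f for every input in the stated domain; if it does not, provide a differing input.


Equivalent. The suspicious edit (`-5` became `-4`) never changes the result for any input inside the declared domain.
Checked all 125 inputs in the declared domain: the outputs agree on every one.
As a probe, take x=1, y=4, z=3: f runs u becomes 11; next t becomes 9; next (max((8 * -1), (z + -5)) == (u - y)) evaluates to false; next y becomes -3; next v becomes 0; next at k=-2:; next v becomes 4; next at k=-1:; next v becomes 8; next at k=0:; next v becomes 12; next at k=1:; next v becomes 16; next at k=2:; next v becomes 20; next s becomes 0; next at k=0:; next s becomes 0; next final value -20; g runs u becomes 11; next t becomes 9; next (max((8 * -1), (z + -5)) == (u - y)) evaluates to false; next y becomes -3; next v becomes 0; next at k=-2:; next v becomes 5; next at k=-1:; next v becomes 10; next at k=0:; next v becomes 15; next at k=1:; next v becomes 20; next at k=2:; next v becomes 25; next s becomes 0; next at k=0:; next s becomes 0; next final value -20; both end at -20.
verdict: equivalent


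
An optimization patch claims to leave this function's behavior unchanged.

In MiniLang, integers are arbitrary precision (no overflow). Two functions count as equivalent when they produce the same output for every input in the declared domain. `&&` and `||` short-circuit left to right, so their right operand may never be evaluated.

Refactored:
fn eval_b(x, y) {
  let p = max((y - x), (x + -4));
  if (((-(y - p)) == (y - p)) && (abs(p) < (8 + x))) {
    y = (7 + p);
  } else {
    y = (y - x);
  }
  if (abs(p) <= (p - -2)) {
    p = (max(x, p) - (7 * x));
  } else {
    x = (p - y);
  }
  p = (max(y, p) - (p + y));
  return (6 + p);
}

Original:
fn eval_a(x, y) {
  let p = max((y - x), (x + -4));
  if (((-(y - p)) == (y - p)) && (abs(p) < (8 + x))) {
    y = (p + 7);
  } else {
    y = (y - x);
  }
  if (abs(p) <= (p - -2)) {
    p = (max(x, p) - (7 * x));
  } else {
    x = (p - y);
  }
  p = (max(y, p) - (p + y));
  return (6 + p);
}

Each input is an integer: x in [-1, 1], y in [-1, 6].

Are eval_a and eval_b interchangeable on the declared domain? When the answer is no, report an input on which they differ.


The two versions differ — the changes include same computation, different form.
As a probe, take x=1, y=0: eval_a runs p=-1, then (((-(y - p)) == (y - p)) && (abs(p) < (8 + x))) is false, then y=-1, then (abs(p) <= (p - -2)) is true, then p=-6, then p=6, then returns 12; eval_b runs p=-1, then (((-(y - p)) == (y - p)) && (abs(p) < (8 + x))) is false, then y=-1, then (abs(p) <= (p - -2)) is true, then p=-6, then p=6, then returns 12; both end at 12.
Every one of the 24 inputs gives matching results.
verdict: equivalent


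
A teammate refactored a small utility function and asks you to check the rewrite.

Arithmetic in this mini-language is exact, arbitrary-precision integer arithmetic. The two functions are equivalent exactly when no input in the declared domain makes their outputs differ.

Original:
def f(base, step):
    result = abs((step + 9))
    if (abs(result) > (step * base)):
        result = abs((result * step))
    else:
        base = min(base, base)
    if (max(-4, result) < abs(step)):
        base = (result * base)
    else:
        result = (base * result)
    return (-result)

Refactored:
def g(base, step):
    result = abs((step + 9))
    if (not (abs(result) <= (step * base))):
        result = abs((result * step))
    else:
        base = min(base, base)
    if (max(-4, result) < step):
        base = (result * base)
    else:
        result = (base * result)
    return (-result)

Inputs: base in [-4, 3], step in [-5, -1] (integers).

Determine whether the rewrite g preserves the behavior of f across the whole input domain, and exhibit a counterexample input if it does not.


Input base=-4, step=-5: -4 from f versus 16 from g.
verdict: not equivalent; witness: base=-4, step=-5


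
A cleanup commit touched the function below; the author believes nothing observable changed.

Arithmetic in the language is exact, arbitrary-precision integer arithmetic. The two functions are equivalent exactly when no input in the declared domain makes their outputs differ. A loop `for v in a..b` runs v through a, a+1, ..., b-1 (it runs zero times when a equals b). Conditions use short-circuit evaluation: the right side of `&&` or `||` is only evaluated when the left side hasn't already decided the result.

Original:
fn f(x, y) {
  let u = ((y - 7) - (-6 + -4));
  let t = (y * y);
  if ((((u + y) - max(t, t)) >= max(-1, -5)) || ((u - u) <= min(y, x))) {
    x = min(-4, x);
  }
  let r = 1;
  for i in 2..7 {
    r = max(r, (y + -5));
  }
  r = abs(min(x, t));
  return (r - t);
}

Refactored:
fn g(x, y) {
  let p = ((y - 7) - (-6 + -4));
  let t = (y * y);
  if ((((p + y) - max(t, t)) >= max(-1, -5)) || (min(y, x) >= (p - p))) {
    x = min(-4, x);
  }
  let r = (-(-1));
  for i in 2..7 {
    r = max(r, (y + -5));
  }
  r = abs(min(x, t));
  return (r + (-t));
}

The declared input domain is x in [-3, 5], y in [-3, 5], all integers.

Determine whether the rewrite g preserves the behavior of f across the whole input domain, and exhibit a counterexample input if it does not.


This is a faithful refactor — local variable names differ, and arithmetic usage differs, and comparison usage differs, but the computed results match everywhere.
Spot check at x=1, y=3 — f: u := 6 | t := 9 | ((((u + y) - max(t, t)) >= max(-1, -5)) || ((u - u) <= min(y, x))): true | x := -4 | r := 1 | iter i=2: | r := 1 | iter i=3: | r := 1 | iter i=4: | r := 1 | iter i=5: | r := 1 | iter i=6: | r := 1 | r := 4 | result -5. g: p := 6 | t := 9 | ((((p + y) - max(t, t)) >= max(-1, -5)) || (min(y, x) >= (p - p))): true | x := -4 | r := 1 | iter i=2: | r := 1 | iter i=3: | r := 1 | iter i=4: | r := 1 | iter i=5: | r := 1 | iter i=6: | r := 1 | r := 4 | result -5. Both give -5.
An exhaustive pass over the 81 declared inputs shows identical outputs.
verdict: equivalent


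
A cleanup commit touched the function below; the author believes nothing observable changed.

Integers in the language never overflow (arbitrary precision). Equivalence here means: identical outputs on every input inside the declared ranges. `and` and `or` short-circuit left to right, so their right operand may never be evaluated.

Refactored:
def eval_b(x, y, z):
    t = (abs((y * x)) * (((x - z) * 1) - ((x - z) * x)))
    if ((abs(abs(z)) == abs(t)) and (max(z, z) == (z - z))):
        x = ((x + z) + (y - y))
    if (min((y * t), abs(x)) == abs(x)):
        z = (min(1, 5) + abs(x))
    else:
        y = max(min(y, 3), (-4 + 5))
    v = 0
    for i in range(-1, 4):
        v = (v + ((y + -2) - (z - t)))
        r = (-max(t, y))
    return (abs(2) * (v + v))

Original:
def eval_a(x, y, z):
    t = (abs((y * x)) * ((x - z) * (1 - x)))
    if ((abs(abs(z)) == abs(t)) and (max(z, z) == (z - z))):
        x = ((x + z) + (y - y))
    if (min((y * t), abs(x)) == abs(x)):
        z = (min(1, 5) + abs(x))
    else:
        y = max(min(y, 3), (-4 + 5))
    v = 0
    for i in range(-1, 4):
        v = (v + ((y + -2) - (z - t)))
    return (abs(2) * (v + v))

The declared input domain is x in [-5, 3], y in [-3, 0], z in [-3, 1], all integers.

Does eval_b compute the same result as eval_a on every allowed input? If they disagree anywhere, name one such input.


Equivalent — the differences include statement counts differ, and min/max/abs usage differs, and arithmetic usage differs, and local variable names differ, yet no declared input distinguishes the two.
Spot check at x=3, y=-1, z=-3 — eval_a: t becomes -36; next ((abs(abs(z)) == abs(t)) and (max(z, z) == (z - z))) evaluates to false; next (min((y * t), abs(x)) == abs(x)) evaluates to true; next z becomes 4; next v becomes 0; next at i=-1:; next v becomes -43; next at i=0:; next v becomes -86; next at i=1:; next v becomes -129; next at i=2:; next v becomes -172; next at i=3:; next v becomes -215; next final value -860. eval_b: t becomes -36; next ((abs(abs(z)) == abs(t)) and (max(z, z) == (z - z))) evaluates to false; next (min((y * t), abs(x)) == abs(x)) evaluates to true; next z becomes 4; next v becomes 0; next at i=-1:; next v becomes -43; next r becomes 1; next at i=0:; next v becomes -86; next r becomes 1; next at i=1:; next v becomes -129; next r becomes 1; next at i=2:; next v becomes -172; next r becomes 1; next at i=3:; next v becomes -215; next r becomes 1; next final value -860. Both give -860.
Every one of the 180 inputs gives matching results.
verdict: equivalent


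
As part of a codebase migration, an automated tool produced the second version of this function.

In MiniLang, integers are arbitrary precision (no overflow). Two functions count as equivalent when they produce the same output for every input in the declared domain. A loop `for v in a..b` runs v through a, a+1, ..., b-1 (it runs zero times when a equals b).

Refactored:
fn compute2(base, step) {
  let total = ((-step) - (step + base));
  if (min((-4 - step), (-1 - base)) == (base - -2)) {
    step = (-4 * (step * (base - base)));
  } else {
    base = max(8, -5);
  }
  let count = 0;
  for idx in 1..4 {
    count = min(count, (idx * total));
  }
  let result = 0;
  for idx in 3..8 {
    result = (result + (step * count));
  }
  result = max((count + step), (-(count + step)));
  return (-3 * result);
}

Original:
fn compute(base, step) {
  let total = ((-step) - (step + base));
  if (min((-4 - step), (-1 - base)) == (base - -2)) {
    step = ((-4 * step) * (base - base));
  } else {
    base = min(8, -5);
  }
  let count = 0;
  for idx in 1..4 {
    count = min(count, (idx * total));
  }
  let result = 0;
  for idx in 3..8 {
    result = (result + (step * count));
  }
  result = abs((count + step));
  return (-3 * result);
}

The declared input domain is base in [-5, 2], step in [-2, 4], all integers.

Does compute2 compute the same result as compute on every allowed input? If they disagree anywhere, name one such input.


The one real change (`min(8, -5)` became `max(8, -5)`) has no effect anywhere in the declared ranges; all 56 inputs agree.
verdict: equivalent


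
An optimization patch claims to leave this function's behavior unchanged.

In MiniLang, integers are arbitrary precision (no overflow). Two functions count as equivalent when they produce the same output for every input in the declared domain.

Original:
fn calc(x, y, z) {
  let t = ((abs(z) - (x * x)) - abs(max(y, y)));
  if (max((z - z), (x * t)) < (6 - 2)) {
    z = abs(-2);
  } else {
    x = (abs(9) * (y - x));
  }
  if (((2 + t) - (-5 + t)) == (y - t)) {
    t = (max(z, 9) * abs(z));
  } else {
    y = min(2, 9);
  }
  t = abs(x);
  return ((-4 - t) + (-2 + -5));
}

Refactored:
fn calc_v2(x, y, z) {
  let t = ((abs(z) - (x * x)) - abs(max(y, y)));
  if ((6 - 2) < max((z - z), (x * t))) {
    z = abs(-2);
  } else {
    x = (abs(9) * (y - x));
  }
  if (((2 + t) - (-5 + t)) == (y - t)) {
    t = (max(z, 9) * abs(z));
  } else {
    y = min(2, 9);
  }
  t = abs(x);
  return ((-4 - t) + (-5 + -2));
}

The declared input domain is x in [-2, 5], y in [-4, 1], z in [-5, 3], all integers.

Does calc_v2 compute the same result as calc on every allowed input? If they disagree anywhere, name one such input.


There is a counterexample at x=-2, y=-4, z=-5: -29 on one side, -13 on the other.
calc: t=-3, then (max((z - z), (x * t)) < (6 - 2)) is false, then x=-18, then (((2 + t) - (-5 + t)) == (y - t)) is false, then y=2, then t=18, then returns -29
calc_v2: t=-3, then ((6 - 2) < max((z - z), (x * t))) is true, then z=2, then (((2 + t) - (-5 + t)) == (y - t)) is false, then y=2, then t=2, then returns -13
verdict: not equivalent; witness: x=-2, y=-4, z=-5


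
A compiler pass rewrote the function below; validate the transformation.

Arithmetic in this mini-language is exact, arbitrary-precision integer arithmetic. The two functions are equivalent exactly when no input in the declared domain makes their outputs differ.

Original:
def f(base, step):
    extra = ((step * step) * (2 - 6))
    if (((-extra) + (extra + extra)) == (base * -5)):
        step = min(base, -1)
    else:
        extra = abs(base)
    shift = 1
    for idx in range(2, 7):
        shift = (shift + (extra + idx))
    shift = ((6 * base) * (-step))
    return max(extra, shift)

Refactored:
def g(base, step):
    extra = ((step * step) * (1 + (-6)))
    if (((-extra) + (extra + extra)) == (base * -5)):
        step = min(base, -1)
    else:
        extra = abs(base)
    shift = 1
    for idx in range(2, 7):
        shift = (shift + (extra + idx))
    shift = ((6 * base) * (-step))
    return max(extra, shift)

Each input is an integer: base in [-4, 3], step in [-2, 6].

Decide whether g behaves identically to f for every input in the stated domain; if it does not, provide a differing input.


Evaluate both at base=1, step=1.
f: extra := -4 | (((-extra) + (extra + extra)) == (base * -5)): false | extra := 1 | shift := 1 | iter idx=2: | shift := 4 | iter idx=3: | shift := 8 | iter idx=4: | shift := 13 | iter idx=5: | shift := 19 | iter idx=6: | shift := 26 | shift := -6 | result 1
g: extra := -5 | (((-extra) + (extra + extra)) == (base * -5)): true | step := -1 | shift := 1 | iter idx=2: | shift := -2 | iter idx=3: | shift := -4 | iter idx=4: | shift := -5 | iter idx=5: | shift := -5 | iter idx=6: | shift := -4 | shift := 6 | result 6
1 against 6: the behavior changed.
verdict: not equivalent; witness: base=1, step=1


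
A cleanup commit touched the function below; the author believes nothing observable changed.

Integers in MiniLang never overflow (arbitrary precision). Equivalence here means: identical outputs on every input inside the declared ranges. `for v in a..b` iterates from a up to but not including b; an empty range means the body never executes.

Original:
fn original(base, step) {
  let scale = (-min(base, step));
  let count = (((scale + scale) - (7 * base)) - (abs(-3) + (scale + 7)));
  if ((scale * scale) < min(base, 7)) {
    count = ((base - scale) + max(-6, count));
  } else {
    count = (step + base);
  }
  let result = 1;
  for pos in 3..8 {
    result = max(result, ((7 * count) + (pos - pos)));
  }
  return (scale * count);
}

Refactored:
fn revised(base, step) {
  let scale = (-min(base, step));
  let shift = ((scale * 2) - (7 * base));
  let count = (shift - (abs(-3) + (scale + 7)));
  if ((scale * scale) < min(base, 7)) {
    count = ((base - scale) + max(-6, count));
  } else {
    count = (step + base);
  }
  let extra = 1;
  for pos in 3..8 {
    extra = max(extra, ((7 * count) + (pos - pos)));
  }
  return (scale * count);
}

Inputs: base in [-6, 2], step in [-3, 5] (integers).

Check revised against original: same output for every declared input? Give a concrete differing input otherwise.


Reading the diff, among the changes: statement counts differ; and arithmetic usage differs; and local variable names differ; and constant usage differs.
Spot check at base=-4, step=2 — original: scale = 4; count = 22; ((scale * scale) < min(base, 7)) -> false; count = -2; result = 1; [pos=3]; result = 1; [pos=4]; result = 1; [pos=5]; result = 1; [pos=6]; result = 1; [pos=7]; result = 1; return -8. revised: scale = 4; shift = 36; count = 22; ((scale * scale) < min(base, 7)) -> false; count = -2; extra = 1; [pos=3]; extra = 1; [pos=4]; extra = 1; [pos=5]; extra = 1; [pos=6]; extra = 1; [pos=7]; extra = 1; return -8. Both give -8.
Across all 81 domain points the two functions coincide.
verdict: equivalent


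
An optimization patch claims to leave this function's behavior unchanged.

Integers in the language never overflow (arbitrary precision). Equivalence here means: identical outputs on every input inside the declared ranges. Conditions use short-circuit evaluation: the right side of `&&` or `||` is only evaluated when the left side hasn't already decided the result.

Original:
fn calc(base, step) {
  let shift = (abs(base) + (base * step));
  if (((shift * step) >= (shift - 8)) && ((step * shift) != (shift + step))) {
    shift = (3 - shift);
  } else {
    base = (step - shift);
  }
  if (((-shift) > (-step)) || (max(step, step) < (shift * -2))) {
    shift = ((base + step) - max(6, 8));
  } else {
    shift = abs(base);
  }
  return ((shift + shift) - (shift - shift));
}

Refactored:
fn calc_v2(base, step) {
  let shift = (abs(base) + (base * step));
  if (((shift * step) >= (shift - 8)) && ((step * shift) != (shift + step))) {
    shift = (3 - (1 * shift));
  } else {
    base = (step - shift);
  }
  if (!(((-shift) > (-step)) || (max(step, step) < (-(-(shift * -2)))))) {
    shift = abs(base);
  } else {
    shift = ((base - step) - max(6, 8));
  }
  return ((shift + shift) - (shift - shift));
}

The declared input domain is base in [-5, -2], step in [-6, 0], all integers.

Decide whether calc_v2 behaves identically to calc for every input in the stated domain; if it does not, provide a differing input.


There is a counterexample at base=-2, step=-1: -22 on one side, -18 on the other.
calc: shift=4, then (((shift * step) >= (shift - 8)) && ((step * shift) != (shift + step))) is true, then shift=-1, then (((-shift) > (-step)) || (max(step, step) < (shift * -2))) is true, then shift=-11, then returns -22
calc_v2: shift=4, then (((shift * step) >= (shift - 8)) && ((step * shift) != (shift + step))) is true, then shift=-1, then (!(((-shift) > (-step)) || (max(step, step) < (-(-(shift * -2)))))) is false, then shift=-9, then returns -18
verdict: not equivalent; witness: base=-2, step=-1


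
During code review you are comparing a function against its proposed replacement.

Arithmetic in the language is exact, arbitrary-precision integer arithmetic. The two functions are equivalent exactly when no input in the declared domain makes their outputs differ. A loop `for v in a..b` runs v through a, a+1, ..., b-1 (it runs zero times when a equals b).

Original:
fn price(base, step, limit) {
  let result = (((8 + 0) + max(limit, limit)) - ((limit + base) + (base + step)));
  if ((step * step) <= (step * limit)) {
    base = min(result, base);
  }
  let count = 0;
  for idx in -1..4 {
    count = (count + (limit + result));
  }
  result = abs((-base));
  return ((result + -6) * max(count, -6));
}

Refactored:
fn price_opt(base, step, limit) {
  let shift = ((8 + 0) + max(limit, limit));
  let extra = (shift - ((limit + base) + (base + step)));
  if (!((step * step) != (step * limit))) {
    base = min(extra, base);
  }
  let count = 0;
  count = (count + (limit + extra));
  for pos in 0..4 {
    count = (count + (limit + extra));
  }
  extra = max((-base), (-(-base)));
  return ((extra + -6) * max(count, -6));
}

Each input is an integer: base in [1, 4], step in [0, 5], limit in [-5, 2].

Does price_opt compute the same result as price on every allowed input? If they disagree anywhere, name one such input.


The rewrite breaks on base=3, step=1, limit=2, where the results are -75 and -45.
price: result=1, then ((step * step) <= (step * limit)) is true, then base=1, then count=0, then (idx=-1), then count=3, then (idx=0), then count=6, then (idx=1), then count=9, then (idx=2), then count=12, then (idx=3), then count=15, then result=1, then returns -75
price_opt: shift=10, then extra=1, then (!((step * step) != (step * limit))) is false, then count=0, then count=3, then (pos=0), then count=6, then (pos=1), then count=9, then (pos=2), then count=12, then (pos=3), then count=15, then extra=3, then returns -45
verdict: not equivalent; witness: base=3, step=1, limit=2
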